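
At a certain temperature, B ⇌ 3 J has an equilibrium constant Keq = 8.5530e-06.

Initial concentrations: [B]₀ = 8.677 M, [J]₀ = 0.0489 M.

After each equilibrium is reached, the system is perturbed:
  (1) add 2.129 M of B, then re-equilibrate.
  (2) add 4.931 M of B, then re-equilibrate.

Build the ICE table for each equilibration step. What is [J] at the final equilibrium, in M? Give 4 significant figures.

Q₀ = 1.3476e-05 vs Keq = 8.5530e-06 ⇒ Q>K, reverse
Step 1:
                  B         J
  Initial     8.677    0.0489
  Change   0.002291 -0.006872
  Equil       8.679   0.04203
  solve Keq expr → x = -0.002291; check Q = 8.5530e-06
Then add 2.129 M of B.
Step 2:
                  B         J
  Initial     10.81   0.04203
  Change  -0.001062  0.003187
  Equil       10.81   0.04521
  solve Keq expr → x = 0.001062; check Q = 8.5530e-06
Then add 4.931 M of B.
Step 3:
                  B         J
  Initial     15.74   0.04521
  Change  -0.002011  0.006033
  Equil       15.74   0.05125
  solve Keq expr → x = 0.002011; check Q = 8.5530e-06

[J]_eq = 0.05125 M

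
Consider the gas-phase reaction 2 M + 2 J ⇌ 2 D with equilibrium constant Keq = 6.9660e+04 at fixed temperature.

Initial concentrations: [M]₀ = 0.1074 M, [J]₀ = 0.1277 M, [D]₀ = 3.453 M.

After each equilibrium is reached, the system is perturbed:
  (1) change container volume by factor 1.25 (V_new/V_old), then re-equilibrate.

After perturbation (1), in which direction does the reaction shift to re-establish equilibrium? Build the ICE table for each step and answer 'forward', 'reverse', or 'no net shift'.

Direction: reverse

Q₀ = 6.3387e+04 vs Keq = 6.9660e+04 ⇒ Q<K, forward
Step 1:
                   M          J          D
  init        0.1074     0.1277      3.453
  Δ        -0.002676  -0.002676   0.002676
  eq          0.1047      0.125      3.456
  solve Keq expr → x = 0.001338; check Q = 6.9660e+04
Then change container volume by factor 1.25 (V_new/V_old).
Step 2:
                   M          J          D
  init       0.08378        0.1      2.765
  Δ          0.01057    0.01057   -0.01057
  eq         0.09435     0.1106      2.754
  solve Keq expr → x = -0.005286; check Q = 6.9660e+04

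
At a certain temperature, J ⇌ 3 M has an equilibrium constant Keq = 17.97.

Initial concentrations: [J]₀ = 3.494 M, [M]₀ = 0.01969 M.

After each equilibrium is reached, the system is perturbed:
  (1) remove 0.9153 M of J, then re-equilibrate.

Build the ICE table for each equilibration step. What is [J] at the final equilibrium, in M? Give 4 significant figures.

Q₀ = 2.1848e-06 vs Keq = 17.97 ⇒ Q<K, forward
Step 1:
                  J         M
  init        3.494   0.01969
  Δ          -1.153     3.458
  eq          2.341     3.478
  solve Keq expr → x = 1.153; check Q = 17.97
Then remove 0.9153 M of J.
Step 2:
                  J         M
  init        1.426     3.478
  Δ          0.1445   -0.4335
  eq           1.57     3.045
  solve Keq expr → x = -0.1445; check Q = 17.97

[J]_eq = 1.57 M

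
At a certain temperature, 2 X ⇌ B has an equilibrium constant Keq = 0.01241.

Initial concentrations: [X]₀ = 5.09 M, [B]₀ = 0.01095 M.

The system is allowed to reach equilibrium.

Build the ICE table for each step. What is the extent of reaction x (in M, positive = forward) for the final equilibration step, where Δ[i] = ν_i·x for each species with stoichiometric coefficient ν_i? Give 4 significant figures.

Q₀ = 4.2265e-04 vs Keq = 0.01241 ⇒ Q<K, forward
Step 1:
                   X          B
  Initial       5.09    0.01095
  Change     -0.5008     0.2504
  Equil        4.589     0.2614
  solve Keq expr → x = 0.2504; check Q = 0.01241

x = 0.2504 M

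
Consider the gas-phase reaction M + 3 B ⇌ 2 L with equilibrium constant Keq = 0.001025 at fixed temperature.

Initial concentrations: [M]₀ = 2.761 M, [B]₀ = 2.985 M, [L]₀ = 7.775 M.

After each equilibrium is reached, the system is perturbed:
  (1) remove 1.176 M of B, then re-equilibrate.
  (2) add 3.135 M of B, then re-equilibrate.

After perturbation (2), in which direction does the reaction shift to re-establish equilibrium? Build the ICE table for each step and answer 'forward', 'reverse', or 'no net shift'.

Direction: forward

Q₀ = 0.8232 vs Keq = 0.001025 ⇒ Q>K, reverse
Step 1:
                    M           B           L
  Initial       2.761       2.985       7.775
  Change        2.585       7.755       -5.17
  Equil         5.346       10.74       2.605
  solve Keq expr → x = -2.585; check Q = 0.001025
Then remove 1.176 M of B.
Step 2:
                    M           B           L
  Initial       5.346       9.564       2.605
  Change       0.1277      0.3832     -0.2555
  Equil         5.474       9.947        2.35
  solve Keq expr → x = -0.1277; check Q = 0.001025
Then add 3.135 M of B.
Step 3:
                    M           B           L
  Initial       5.474       13.08        2.35
  Change      -0.3426      -1.028      0.6852
  Equil         5.131       12.05       3.035
  solve Keq expr → x = 0.3426; check Q = 0.001025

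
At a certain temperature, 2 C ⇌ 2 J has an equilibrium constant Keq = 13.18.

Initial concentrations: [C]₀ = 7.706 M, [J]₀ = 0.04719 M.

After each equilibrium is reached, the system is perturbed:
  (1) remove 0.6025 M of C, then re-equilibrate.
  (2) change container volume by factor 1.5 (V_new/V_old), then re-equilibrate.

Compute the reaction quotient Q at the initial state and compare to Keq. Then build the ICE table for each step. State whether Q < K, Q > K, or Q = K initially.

Q₀ = 3.7501e-05 vs Keq = 13.18 ⇒ Q<K, forward
Step 1:
                  C         J
  I           7.706   0.04719
  C          -6.032     6.032
  E           1.674     6.079
  solve Keq expr → x = 3.016; check Q = 13.18
Then remove 0.6025 M of C.
Step 2:
                  C         J
  I           1.072     6.079
  C          0.4724   -0.4724
  E           1.544     5.606
  solve Keq expr → x = -0.2362; check Q = 13.18
Then change container volume by factor 1.5 (V_new/V_old).
Step 3:
                  C         J
  I            1.03     3.738
  C               0         0
  E            1.03     3.738
  solve Keq expr → x = 0; check Q = 13.18

Q₀ = 3.7501e-05; Q < K (proceeds forward)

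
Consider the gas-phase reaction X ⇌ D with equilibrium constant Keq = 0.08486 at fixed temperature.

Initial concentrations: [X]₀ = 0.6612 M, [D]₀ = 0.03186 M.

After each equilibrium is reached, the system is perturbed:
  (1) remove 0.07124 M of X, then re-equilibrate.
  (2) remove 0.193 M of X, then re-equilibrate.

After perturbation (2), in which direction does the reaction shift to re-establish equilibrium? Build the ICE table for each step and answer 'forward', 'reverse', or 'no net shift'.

Q₀ = 0.04819 vs Keq = 0.08486 ⇒ Q<K, forward
Step 1:
                   X          D
  init        0.6612    0.03186
  Δ         -0.02235    0.02235
  eq          0.6388    0.05421
  solve Keq expr → x = 0.02235; check Q = 0.08486
Then remove 0.07124 M of X.
Step 2:
                   X          D
  init        0.5676    0.05421
  Δ         0.005573  -0.005573
  eq          0.5732    0.04864
  solve Keq expr → x = -0.005573; check Q = 0.08486
Then remove 0.193 M of X.
Step 3:
                   X          D
  init        0.3802    0.04864
  Δ           0.0151    -0.0151
  eq          0.3953    0.03354
  solve Keq expr → x = -0.0151; check Q = 0.08486

Direction: reverse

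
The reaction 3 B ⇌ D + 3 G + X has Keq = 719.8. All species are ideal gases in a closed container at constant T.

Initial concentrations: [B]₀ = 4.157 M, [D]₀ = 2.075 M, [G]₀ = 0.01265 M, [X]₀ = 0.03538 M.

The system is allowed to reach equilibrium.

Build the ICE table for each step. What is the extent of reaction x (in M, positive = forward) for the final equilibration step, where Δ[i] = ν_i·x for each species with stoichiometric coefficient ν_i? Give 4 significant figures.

Q₀ = 2.0687e-09 vs Keq = 719.8 ⇒ Q<K, forward
Step 1:
                  B         D         G         X
  I           4.157     2.075   0.01265   0.03538
  C          -3.532     1.177     3.532     1.177
  E          0.6249     3.252     3.545     1.213
  solve Keq expr → x = 1.177; check Q = 719.8

x = 1.177 M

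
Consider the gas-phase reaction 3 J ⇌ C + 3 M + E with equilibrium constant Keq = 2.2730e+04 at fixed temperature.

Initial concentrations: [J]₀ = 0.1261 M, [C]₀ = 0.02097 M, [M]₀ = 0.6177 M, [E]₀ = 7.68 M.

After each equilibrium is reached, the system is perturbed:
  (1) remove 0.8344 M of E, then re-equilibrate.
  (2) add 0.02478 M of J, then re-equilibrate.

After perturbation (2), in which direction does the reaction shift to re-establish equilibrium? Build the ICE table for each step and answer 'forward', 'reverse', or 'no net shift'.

Direction: forward

Q₀ = 18.93 vs Keq = 2.2730e+04 ⇒ Q<K, forward
Step 1:
                   J          C          M          E
  I           0.1261    0.02097     0.6177       7.68
  C          -0.1067    0.03557     0.1067    0.03557
  E          0.01939    0.05654     0.7244      7.716
  solve Keq expr → x = 0.03557; check Q = 2.2730e+04
Then remove 0.8344 M of E.
Step 2:
                   J          C          M          E
  I          0.01939    0.05654     0.7244      6.881
  C       -6.8312e-04 2.2771e-04 6.8312e-04 2.2771e-04
  E          0.01871    0.05677     0.7251      6.881
  solve Keq expr → x = 2.2771e-04; check Q = 2.2730e+04
Then add 0.02478 M of J.
Step 3:
                   J          C          M          E
  I          0.04349    0.05677     0.7251      6.881
  C         -0.02333   0.007775    0.02333   0.007775
  E          0.02017    0.06454     0.7484      6.889
  solve Keq expr → x = 0.007775; check Q = 2.2730e+04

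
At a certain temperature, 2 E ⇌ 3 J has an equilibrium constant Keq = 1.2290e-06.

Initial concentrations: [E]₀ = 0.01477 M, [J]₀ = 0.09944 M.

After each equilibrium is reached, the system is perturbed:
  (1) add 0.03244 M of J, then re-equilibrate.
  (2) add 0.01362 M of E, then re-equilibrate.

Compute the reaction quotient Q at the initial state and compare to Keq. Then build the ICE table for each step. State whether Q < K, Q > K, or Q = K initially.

Q₀ = 4.507 vs Keq = 1.2290e-06 ⇒ Q>K, reverse
Step 1:
                   E          J
  Initial    0.01477    0.09944
  Change     0.06497   -0.09746
  Equil      0.07974   0.001984
  solve Keq expr → x = -0.03249; check Q = 1.2290e-06
Then add 0.03244 M of J.
Step 2:
                   E          J
  Initial    0.07974    0.03442
  Change      0.0214    -0.0321
  Equil       0.1011   0.002325
  solve Keq expr → x = -0.0107; check Q = 1.2290e-06
Then add 0.01362 M of E.
Step 3:
                   E          J
  Initial     0.1148   0.002325
  Change  -1.3490e-04 2.0234e-04
  Equil       0.1146   0.002528
  solve Keq expr → x = 6.7448e-05; check Q = 1.2290e-06

Q₀ = 4.507; Q > K (proceeds reverse)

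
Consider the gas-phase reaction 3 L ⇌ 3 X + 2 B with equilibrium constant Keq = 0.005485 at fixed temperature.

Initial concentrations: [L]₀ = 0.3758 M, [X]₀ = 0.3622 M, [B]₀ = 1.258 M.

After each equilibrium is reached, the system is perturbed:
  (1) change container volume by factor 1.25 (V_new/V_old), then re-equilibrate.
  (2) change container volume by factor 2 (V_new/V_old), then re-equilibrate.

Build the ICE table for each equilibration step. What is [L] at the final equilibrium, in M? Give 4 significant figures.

[L]_eq = 0.2272 M

Q₀ = 1.417 vs Keq = 0.005485 ⇒ Q>K, reverse
Step 1:
                   L          X          B
  Initial     0.3758     0.3622      1.258
  Change      0.2567    -0.2567    -0.1711
  Equil       0.6325     0.1055      1.087
  solve Keq expr → x = -0.08556; check Q = 0.005485
Then change container volume by factor 1.25 (V_new/V_old).
Step 2:
                   L          X          B
  Initial      0.506    0.08441     0.8695
  Change     -0.0109     0.0109   0.007266
  Equil       0.4951    0.09531     0.8768
  solve Keq expr → x = 0.003633; check Q = 0.005485
Then change container volume by factor 2 (V_new/V_old).
Step 3:
                   L          X          B
  Initial     0.2475    0.04766     0.4384
  Change    -0.02037    0.02037    0.01358
  Equil       0.2272    0.06803      0.452
  solve Keq expr → x = 0.00679; check Q = 0.005485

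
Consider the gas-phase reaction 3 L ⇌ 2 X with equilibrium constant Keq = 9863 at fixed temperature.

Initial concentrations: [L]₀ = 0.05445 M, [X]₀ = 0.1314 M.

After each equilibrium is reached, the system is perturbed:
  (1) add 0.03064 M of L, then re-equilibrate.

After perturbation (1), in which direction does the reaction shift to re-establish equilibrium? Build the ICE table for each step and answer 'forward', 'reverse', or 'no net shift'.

Q₀ = 107 vs Keq = 9863 ⇒ Q<K, forward
Step 1:
                  L         X
  I         0.05445    0.1314
  C        -0.04079   0.02719
  E         0.01366    0.1586
  solve Keq expr → x = 0.0136; check Q = 9863
Then add 0.03064 M of L.
Step 2:
                  L         X
  I          0.0443    0.1586
  C        -0.02953   0.01969
  E         0.01477    0.1783
  solve Keq expr → x = 0.009844; check Q = 9863

Direction: forward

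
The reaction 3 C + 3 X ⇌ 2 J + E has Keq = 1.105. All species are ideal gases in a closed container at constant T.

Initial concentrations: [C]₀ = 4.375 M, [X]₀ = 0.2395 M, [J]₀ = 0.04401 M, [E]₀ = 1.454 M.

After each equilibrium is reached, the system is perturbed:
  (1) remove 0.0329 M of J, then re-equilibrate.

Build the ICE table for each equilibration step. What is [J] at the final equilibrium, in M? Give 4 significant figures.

[J]_eq = 0.1264 M

Q₀ = 0.002448 vs Keq = 1.105 ⇒ Q<K, forward
Step 1:
                  C         X         J         E
  init        4.375    0.2395   0.04401     1.454
  Δ          -0.164    -0.164    0.1093   0.05467
  eq          4.211   0.07548    0.1534     1.509
  solve Keq expr → x = 0.05467; check Q = 1.105
Then remove 0.0329 M of J.
Step 2:
                  C         X         J         E
  init        4.211   0.07548    0.1205     1.509
  Δ       -0.008937 -0.008937  0.005958  0.002979
  eq          4.202   0.06654    0.1264     1.512
  solve Keq expr → x = 0.002979; check Q = 1.105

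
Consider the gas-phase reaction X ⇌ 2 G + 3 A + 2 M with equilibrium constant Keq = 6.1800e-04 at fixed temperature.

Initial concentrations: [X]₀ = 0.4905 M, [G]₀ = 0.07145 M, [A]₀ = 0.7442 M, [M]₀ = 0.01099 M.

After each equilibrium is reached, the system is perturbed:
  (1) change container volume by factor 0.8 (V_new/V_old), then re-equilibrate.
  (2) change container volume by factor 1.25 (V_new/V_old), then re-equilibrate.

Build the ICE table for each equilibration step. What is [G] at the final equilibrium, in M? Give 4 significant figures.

[G]_eq = 0.1729 M

Q₀ = 5.1812e-07 vs Keq = 6.1800e-04 ⇒ Q<K, forward
Step 1:
                   X          G          A          M
  init        0.4905    0.07145     0.7442    0.01099
  Δ          -0.0507     0.1014     0.1521     0.1014
  eq          0.4398     0.1729     0.8963     0.1124
  solve Keq expr → x = 0.0507; check Q = 6.1800e-04
Then change container volume by factor 0.8 (V_new/V_old).
Step 2:
                   X          G          A          M
  init        0.5497     0.2161       1.12     0.1405
  Δ           0.0208    -0.0416    -0.0624    -0.0416
  eq          0.5705     0.1745      1.058     0.0989
  solve Keq expr → x = -0.0208; check Q = 6.1800e-04
Then change container volume by factor 1.25 (V_new/V_old).
Step 3:
                   X          G          A          M
  init        0.4564     0.1396     0.8464    0.07912
  Δ         -0.01664    0.03328    0.04992    0.03328
  eq          0.4398     0.1729     0.8963     0.1124
  solve Keq expr → x = 0.01664; check Q = 6.1800e-04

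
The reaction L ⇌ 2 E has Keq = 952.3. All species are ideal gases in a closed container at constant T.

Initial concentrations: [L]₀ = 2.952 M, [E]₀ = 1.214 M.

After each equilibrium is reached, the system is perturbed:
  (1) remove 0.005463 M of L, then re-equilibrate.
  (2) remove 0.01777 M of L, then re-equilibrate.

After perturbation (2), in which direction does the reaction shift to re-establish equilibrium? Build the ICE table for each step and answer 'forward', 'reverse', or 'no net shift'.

Direction: reverse

Q₀ = 0.4993 vs Keq = 952.3 ⇒ Q<K, forward
Step 1:
                    L           E
  Initial       2.952       1.214
  Change         -2.9       5.801
  Equil       0.05167       7.015
  solve Keq expr → x = 2.9; check Q = 952.3
Then remove 0.005463 M of L.
Step 2:
                    L           E
  Initial     0.04621       7.015
  Change     0.005307    -0.01061
  Equil       0.05151       7.004
  solve Keq expr → x = -0.005307; check Q = 952.3
Then remove 0.01777 M of L.
Step 3:
                    L           E
  Initial     0.03374       7.004
  Change      0.01726    -0.03453
  Equil       0.05101        6.97
  solve Keq expr → x = -0.01726; check Q = 952.3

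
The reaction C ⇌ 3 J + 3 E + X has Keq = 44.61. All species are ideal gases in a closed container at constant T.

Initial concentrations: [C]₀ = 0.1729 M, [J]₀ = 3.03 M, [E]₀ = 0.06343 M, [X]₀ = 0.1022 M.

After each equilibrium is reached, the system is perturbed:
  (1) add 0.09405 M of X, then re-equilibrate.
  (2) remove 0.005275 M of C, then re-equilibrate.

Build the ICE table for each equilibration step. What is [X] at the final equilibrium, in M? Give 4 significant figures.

Q₀ = 0.004196 vs Keq = 44.61 ⇒ Q<K, forward
Step 1:
                   C          J          E          X
  I           0.1729       3.03    0.06343     0.1022
  C          -0.1446     0.4339     0.4339     0.1446
  E          0.02828      3.464     0.4973     0.2468
  solve Keq expr → x = 0.1446; check Q = 44.61
Then add 0.09405 M of X.
Step 2:
                   C          J          E          X
  I          0.02828      3.464     0.4973     0.3409
  C         0.005747   -0.01724   -0.01724  -0.005747
  E          0.03403      3.447     0.4801     0.3351
  solve Keq expr → x = -0.005747; check Q = 44.61
Then remove 0.005275 M of C.
Step 3:
                   C          J          E          X
  I          0.02875      3.447     0.4801     0.3351
  C         0.002922  -0.008765  -0.008765  -0.002922
  E          0.03167      3.438     0.4713     0.3322
  solve Keq expr → x = -0.002922; check Q = 44.61

[X]_eq = 0.3322 M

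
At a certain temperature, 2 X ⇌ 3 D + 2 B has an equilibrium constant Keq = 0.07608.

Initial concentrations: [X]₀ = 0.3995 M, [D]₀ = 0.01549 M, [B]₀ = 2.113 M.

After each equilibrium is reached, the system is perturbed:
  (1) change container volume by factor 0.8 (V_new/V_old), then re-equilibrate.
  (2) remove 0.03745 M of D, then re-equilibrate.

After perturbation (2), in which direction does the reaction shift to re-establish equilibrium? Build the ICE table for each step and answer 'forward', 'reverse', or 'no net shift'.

Q₀ = 1.0397e-04 vs Keq = 0.07608 ⇒ Q<K, forward
Step 1:
                   X          D          B
  I           0.3995    0.01549      2.113
  C         -0.06979     0.1047    0.06979
  E           0.3297     0.1202      2.183
  solve Keq expr → x = 0.0349; check Q = 0.07608
Then change container volume by factor 0.8 (V_new/V_old).
Step 2:
                   X          D          B
  I           0.4121     0.1502      2.728
  C          0.01743   -0.02615   -0.01743
  E           0.4296     0.1241      2.711
  solve Keq expr → x = -0.008717; check Q = 0.07608
Then remove 0.03745 M of D.
Step 3:
                   X          D          B
  I           0.4296    0.08663      2.711
  C         -0.02173    0.03259    0.02173
  E           0.4078     0.1192      2.733
  solve Keq expr → x = 0.01086; check Q = 0.07608

Direction: forward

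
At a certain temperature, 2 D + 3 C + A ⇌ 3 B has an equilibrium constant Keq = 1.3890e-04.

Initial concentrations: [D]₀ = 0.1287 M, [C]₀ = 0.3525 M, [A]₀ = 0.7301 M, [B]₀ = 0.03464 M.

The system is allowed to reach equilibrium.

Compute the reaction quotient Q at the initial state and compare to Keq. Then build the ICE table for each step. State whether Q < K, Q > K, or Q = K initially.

Q₀ = 0.07847 vs Keq = 1.3890e-04 ⇒ Q>K, reverse
Step 1:
                    D           C           A           B
  Initial      0.1287      0.3525      0.7301     0.03464
  Change      0.01975     0.02962    0.009874    -0.02962
  Equil        0.1484      0.3821        0.74    0.005018
  solve Keq expr → x = -0.009874; check Q = 1.3890e-04

Q₀ = 0.07847; Q > K (proceeds reverse)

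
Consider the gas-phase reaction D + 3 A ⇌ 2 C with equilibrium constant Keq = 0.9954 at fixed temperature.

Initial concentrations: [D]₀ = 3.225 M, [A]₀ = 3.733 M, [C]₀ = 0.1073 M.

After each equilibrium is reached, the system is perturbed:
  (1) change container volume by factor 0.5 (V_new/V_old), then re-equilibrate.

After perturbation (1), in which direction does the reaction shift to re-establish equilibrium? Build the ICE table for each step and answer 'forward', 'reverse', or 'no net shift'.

Q₀ = 6.8627e-05 vs Keq = 0.9954 ⇒ Q<K, forward
Step 1:
                  D         A         C
  I           3.225     3.733    0.1073
  C         -0.8674    -2.602     1.735
  E           2.358     1.131     1.842
  solve Keq expr → x = 0.8674; check Q = 0.9954
Then change container volume by factor 0.5 (V_new/V_old).
Step 2:
                  D         A         C
  I           4.715     2.262     3.684
  C         -0.2313   -0.6939    0.4626
  E           4.484     1.568     4.147
  solve Keq expr → x = 0.2313; check Q = 0.9954

Direction: forward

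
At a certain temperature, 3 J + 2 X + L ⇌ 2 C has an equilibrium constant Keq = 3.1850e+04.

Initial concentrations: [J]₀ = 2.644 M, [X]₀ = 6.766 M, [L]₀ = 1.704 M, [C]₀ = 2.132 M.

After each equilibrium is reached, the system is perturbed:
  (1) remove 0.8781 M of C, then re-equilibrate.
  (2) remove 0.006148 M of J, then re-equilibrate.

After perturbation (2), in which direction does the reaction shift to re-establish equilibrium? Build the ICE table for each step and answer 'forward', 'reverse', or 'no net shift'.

Direction: reverse

Q₀ = 0.003153 vs Keq = 3.1850e+04 ⇒ Q<K, forward
Step 1:
                    J           X           L           C
  I             2.644       6.766       1.704       2.132
  C            -2.616      -1.744     -0.8719       1.744
  E           0.02822       5.022      0.8321       3.876
  solve Keq expr → x = 0.8719; check Q = 3.1850e+04
Then remove 0.8781 M of C.
Step 2:
                    J           X           L           C
  I           0.02822       5.022      0.8321       2.998
  C         -0.004403   -0.002935   -0.001468    0.002935
  E           0.02382       5.019      0.8306       3.001
  solve Keq expr → x = 0.001468; check Q = 3.1850e+04
Then remove 0.006148 M of J.
Step 3:
                    J           X           L           C
  I           0.01767       5.019      0.8306       3.001
  C          0.006094    0.004063    0.002031   -0.004063
  E           0.02376       5.023      0.8326       2.997
  solve Keq expr → x = -0.002031; check Q = 3.1850e+04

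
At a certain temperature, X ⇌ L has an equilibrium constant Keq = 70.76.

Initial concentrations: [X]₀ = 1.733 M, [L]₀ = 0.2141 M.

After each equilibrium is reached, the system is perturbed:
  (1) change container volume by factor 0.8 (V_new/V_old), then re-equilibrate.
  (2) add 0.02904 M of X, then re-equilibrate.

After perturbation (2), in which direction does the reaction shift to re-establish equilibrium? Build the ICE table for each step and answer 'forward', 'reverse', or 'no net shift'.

Q₀ = 0.1235 vs Keq = 70.76 ⇒ Q<K, forward
Step 1:
                  X         L
  init        1.733    0.2141
  Δ          -1.706     1.706
  eq        0.02713      1.92
  solve Keq expr → x = 1.706; check Q = 70.76
Then change container volume by factor 0.8 (V_new/V_old).
Step 2:
                  X         L
  init      0.03392       2.4
  Δ               0         0
  eq        0.03392       2.4
  solve Keq expr → x = 0; check Q = 70.76
Then add 0.02904 M of X.
Step 3:
                  X         L
  init      0.06296       2.4
  Δ        -0.02864   0.02864
  eq        0.03432     2.429
  solve Keq expr → x = 0.02864; check Q = 70.76

Direction: forward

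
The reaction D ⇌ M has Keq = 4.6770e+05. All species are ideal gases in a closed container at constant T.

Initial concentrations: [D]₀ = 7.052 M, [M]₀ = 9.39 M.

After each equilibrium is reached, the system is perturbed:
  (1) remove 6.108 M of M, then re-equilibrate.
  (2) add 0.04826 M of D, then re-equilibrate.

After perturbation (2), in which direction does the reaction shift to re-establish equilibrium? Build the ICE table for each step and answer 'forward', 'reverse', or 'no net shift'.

Direction: forward

Q₀ = 1.332 vs Keq = 4.6770e+05 ⇒ Q<K, forward
Step 1:
                   D          M
  Initial      7.052       9.39
  Change      -7.052      7.052
  Equil   3.5155e-05      16.44
  solve Keq expr → x = 7.052; check Q = 4.6770e+05
Then remove 6.108 M of M.
Step 2:
                   D          M
  Initial 3.5155e-05      10.33
  Change  -1.3060e-05 1.3060e-05
  Equil   2.2095e-05      10.33
  solve Keq expr → x = 1.3060e-05; check Q = 4.6770e+05
Then add 0.04826 M of D.
Step 3:
                   D          M
  Initial    0.04828      10.33
  Change    -0.04826    0.04826
  Equil   2.2198e-05      10.38
  solve Keq expr → x = 0.04826; check Q = 4.6770e+05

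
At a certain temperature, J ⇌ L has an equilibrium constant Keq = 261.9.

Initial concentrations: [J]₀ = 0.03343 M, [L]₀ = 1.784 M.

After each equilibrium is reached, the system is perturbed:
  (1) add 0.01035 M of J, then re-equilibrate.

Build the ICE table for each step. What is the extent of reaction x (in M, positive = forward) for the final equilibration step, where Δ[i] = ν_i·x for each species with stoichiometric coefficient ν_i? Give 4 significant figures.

Q₀ = 53.37 vs Keq = 261.9 ⇒ Q<K, forward
Step 1:
                   J          L
  I          0.03343      1.784
  C         -0.02652    0.02652
  E         0.006913      1.811
  solve Keq expr → x = 0.02652; check Q = 261.9
Then add 0.01035 M of J.
Step 2:
                   J          L
  I          0.01726      1.811
  C         -0.01031    0.01031
  E         0.006952      1.821
  solve Keq expr → x = 0.01031; check Q = 261.9

x = 0.01031 M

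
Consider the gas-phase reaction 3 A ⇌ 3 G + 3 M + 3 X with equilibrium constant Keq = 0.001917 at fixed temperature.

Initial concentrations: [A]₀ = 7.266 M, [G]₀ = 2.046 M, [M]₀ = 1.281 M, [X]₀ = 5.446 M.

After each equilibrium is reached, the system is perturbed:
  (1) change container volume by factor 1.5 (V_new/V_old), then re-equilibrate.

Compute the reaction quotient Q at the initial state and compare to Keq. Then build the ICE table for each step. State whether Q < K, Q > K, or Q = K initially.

Q₀ = 7.581; Q > K (proceeds reverse)

Q₀ = 7.581 vs Keq = 0.001917 ⇒ Q>K, reverse
Step 1:
                    A           G           M           X
  Initial       7.266       2.046       1.281       5.446
  Change        1.046      -1.046      -1.046      -1.046
  Equil         8.312      0.9998      0.2348         4.4
  solve Keq expr → x = -0.3487; check Q = 0.001917
Then change container volume by factor 1.5 (V_new/V_old).
Step 2:
                    A           G           M           X
  Initial       5.541      0.6665      0.1565       2.933
  Change      -0.1226      0.1226      0.1226      0.1226
  Equil         5.419      0.7891      0.2791       3.056
  solve Keq expr → x = 0.04088; check Q = 0.001917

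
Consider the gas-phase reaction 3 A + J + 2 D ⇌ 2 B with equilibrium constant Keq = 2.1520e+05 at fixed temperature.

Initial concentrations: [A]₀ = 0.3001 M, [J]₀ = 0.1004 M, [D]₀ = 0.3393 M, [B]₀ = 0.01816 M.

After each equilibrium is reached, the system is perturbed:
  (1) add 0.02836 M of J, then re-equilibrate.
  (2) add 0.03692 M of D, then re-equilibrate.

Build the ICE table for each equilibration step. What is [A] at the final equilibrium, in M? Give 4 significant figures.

[A]_eq = 0.04468 M

Q₀ = 1.056 vs Keq = 2.1520e+05 ⇒ Q<K, forward
Step 1:
                    A           J           D           B
  init         0.3001      0.1004      0.3393     0.01816
  Δ           -0.2396    -0.07985     -0.1597      0.1597
  eq          0.06054     0.02055      0.1796      0.1779
  solve Keq expr → x = 0.07985; check Q = 2.1520e+05
Then add 0.02836 M of J.
Step 2:
                    A           J           D           B
  init        0.06054     0.04891      0.1796      0.1779
  Δ          -0.01128   -0.003761   -0.007522    0.007522
  eq          0.04925     0.04514      0.1721      0.1854
  solve Keq expr → x = 0.003761; check Q = 2.1520e+05
Then add 0.03692 M of D.
Step 3:
                    A           J           D           B
  init        0.04925     0.04514       0.209      0.1854
  Δ         -0.004574   -0.001525   -0.003049    0.003049
  eq          0.04468     0.04362      0.2059      0.1884
  solve Keq expr → x = 0.001525; check Q = 2.1520e+05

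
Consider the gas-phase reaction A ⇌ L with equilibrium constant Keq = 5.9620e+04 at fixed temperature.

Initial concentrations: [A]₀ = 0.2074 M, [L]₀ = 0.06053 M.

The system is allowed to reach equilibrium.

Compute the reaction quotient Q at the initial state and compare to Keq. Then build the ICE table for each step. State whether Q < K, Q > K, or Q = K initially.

Q₀ = 0.2919; Q < K (proceeds forward)

Q₀ = 0.2919 vs Keq = 5.9620e+04 ⇒ Q<K, forward
Step 1:
                   A          L
  init        0.2074    0.06053
  Δ          -0.2074     0.2074
  eq      4.4939e-06     0.2679
  solve Keq expr → x = 0.2074; check Q = 5.9620e+04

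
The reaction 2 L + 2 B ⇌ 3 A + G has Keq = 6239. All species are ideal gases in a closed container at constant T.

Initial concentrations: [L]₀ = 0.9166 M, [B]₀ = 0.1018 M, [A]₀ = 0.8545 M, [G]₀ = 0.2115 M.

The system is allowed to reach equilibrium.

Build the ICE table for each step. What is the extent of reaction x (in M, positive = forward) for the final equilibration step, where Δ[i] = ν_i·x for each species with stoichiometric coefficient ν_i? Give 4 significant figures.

Q₀ = 15.16 vs Keq = 6239 ⇒ Q<K, forward
Step 1:
                    L           B           A           G
  I            0.9166      0.1018      0.8545      0.2115
  C          -0.09403    -0.09403       0.141     0.04701
  E            0.8226    0.007773      0.9955      0.2585
  solve Keq expr → x = 0.04701; check Q = 6239

x = 0.04701 M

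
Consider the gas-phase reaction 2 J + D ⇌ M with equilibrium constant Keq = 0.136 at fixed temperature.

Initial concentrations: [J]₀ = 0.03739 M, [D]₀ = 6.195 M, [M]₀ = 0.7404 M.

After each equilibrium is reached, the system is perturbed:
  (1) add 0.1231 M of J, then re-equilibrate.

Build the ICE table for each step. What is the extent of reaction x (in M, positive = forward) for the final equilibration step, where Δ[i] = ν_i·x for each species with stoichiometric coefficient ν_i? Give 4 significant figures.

x = 0.04307 M

Q₀ = 85.49 vs Keq = 0.136 ⇒ Q>K, reverse
Step 1:
                    J           D           M
  init        0.03739       6.195      0.7404
  Δ             0.648       0.324      -0.324
  eq           0.6853       6.519      0.4164
  solve Keq expr → x = -0.324; check Q = 0.136
Then add 0.1231 M of J.
Step 2:
                    J           D           M
  init         0.8084       6.519      0.4164
  Δ          -0.08614    -0.04307     0.04307
  eq           0.7223       6.476      0.4595
  solve Keq expr → x = 0.04307; check Q = 0.136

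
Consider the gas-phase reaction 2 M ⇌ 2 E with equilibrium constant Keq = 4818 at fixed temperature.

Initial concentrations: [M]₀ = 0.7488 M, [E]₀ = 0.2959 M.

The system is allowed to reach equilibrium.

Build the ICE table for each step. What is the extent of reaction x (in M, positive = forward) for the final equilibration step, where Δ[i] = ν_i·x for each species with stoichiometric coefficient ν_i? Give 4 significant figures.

x = 0.367 M

Q₀ = 0.1562 vs Keq = 4818 ⇒ Q<K, forward
Step 1:
                  M         E
  I          0.7488    0.2959
  C          -0.734     0.734
  E         0.01484      1.03
  solve Keq expr → x = 0.367; check Q = 4818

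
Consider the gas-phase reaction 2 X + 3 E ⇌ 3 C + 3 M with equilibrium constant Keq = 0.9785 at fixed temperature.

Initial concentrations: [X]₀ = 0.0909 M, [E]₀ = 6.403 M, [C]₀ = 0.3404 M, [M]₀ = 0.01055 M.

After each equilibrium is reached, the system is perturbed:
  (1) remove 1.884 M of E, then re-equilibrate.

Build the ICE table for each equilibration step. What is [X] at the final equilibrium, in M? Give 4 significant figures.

Q₀ = 2.1352e-08 vs Keq = 0.9785 ⇒ Q<K, forward
Step 1:
                  X         E         C         M
  Initial    0.0909     6.403    0.3404   0.01055
  Change   -0.08973   -0.1346    0.1346    0.1346
  Equil    0.001166     6.268     0.475    0.1452
  solve Keq expr → x = 0.04487; check Q = 0.9785
Then remove 1.884 M of E.
Step 2:
                  X         E         C         M
  Initial  0.001166     4.384     0.475    0.1452
  Change  7.9467e-04  0.001192 -0.001192 -0.001192
  Equil    0.001961     4.386    0.4738     0.144
  solve Keq expr → x = -3.9734e-04; check Q = 0.9785

[X]_eq = 0.001961 M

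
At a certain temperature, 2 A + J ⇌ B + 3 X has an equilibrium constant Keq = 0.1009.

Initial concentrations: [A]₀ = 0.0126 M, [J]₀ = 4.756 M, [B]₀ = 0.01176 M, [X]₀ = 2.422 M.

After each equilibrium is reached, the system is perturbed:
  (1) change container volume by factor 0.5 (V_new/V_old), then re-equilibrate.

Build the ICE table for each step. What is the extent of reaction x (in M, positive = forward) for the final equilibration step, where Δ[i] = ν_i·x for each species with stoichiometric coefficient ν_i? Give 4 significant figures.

Q₀ = 221.3 vs Keq = 0.1009 ⇒ Q>K, reverse
Step 1:
                    A           J           B           X
  I            0.0126       4.756     0.01176       2.422
  C           0.02343     0.01171    -0.01171    -0.03514
  E           0.03603       4.768  4.5920e-05       2.387
  solve Keq expr → x = -0.01171; check Q = 0.1009
Then change container volume by factor 0.5 (V_new/V_old).
Step 2:
                    A           J           B           X
  I           0.07206       9.535  9.1841e-05       4.774
  C        9.1599e-05  4.5799e-05 -4.5799e-05 -1.3740e-04
  E           0.07215       9.535  4.6041e-05       4.774
  solve Keq expr → x = -4.5799e-05; check Q = 0.1009

x = -4.5799e-05 M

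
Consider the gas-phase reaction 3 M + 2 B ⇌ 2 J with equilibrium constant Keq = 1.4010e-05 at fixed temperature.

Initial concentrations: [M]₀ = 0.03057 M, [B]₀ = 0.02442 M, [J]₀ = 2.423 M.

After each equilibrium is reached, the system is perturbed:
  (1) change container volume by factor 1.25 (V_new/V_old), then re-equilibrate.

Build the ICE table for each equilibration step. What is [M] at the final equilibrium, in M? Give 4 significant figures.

[M]_eq = 2.879 M

Q₀ = 3.4461e+08 vs Keq = 1.4010e-05 ⇒ Q>K, reverse
Step 1:
                    M           B           J
  init        0.03057     0.02442       2.423
  Δ             3.544       2.363      -2.363
  eq            3.574       2.387     0.06038
  solve Keq expr → x = -1.181; check Q = 1.4010e-05
Then change container volume by factor 1.25 (V_new/V_old).
Step 2:
                    M           B           J
  init           2.86        1.91      0.0483
  Δ           0.01971     0.01314    -0.01314
  eq            2.879       1.923     0.03516
  solve Keq expr → x = -0.006571; check Q = 1.4010e-05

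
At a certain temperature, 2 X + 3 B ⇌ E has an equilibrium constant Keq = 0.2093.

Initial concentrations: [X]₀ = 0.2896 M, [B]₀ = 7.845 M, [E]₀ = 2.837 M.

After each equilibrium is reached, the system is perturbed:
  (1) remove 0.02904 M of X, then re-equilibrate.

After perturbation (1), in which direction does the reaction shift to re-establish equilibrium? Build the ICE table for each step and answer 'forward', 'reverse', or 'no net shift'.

Direction: reverse

Q₀ = 0.07006 vs Keq = 0.2093 ⇒ Q<K, forward
Step 1:
                  X         B         E
  init       0.2896     7.845     2.837
  Δ         -0.1146    -0.172   0.05732
  eq          0.175     7.673     2.894
  solve Keq expr → x = 0.05732; check Q = 0.2093
Then remove 0.02904 M of X.
Step 2:
                  X         B         E
  init       0.1459     7.673     2.894
  Δ         0.02724   0.04086  -0.01362
  eq         0.1732     7.714     2.881
  solve Keq expr → x = -0.01362; check Q = 0.2093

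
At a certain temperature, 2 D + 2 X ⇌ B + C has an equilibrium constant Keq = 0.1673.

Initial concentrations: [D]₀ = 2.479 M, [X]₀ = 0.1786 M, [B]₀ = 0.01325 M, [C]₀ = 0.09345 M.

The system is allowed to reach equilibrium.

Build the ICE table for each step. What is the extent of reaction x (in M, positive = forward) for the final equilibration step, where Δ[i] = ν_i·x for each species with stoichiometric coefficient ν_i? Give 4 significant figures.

Q₀ = 0.006317 vs Keq = 0.1673 ⇒ Q<K, forward
Step 1:
                    D           X           B           C
  Initial       2.479      0.1786     0.01325     0.09345
  Change     -0.08793    -0.08793     0.04397     0.04397
  Equil         2.391     0.09067     0.05722      0.1374
  solve Keq expr → x = 0.04397; check Q = 0.1673

x = 0.04397 M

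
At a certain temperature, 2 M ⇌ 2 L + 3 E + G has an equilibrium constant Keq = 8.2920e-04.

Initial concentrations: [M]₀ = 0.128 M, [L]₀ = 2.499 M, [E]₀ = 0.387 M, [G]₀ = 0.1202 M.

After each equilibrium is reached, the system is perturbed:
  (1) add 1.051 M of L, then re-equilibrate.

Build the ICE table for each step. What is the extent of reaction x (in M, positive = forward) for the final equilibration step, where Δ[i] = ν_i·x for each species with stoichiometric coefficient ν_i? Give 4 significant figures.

x = -0.004392 M

Q₀ = 2.656 vs Keq = 8.2920e-04 ⇒ Q>K, reverse
Step 1:
                  M         L         E         G
  init        0.128     2.499     0.387    0.1202
  Δ          0.1971   -0.1971   -0.2956  -0.09854
  eq         0.3251     2.302   0.09139   0.02166
  solve Keq expr → x = -0.09854; check Q = 8.2920e-04
Then add 1.051 M of L.
Step 2:
                  M         L         E         G
  init       0.3251     3.353   0.09139   0.02166
  Δ        0.008784 -0.008784  -0.01318 -0.004392
  eq         0.3339     3.344   0.07822   0.01727
  solve Keq expr → x = -0.004392; check Q = 8.2920e-04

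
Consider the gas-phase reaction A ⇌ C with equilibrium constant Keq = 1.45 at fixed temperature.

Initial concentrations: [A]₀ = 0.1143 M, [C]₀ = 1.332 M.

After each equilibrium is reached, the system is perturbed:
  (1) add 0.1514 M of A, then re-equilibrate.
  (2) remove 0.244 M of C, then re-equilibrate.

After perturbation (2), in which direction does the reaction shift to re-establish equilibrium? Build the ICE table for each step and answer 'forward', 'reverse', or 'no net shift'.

Direction: forward

Q₀ = 11.65 vs Keq = 1.45 ⇒ Q>K, reverse
Step 1:
                    A           C
  Initial      0.1143       1.332
  Change        0.476      -0.476
  Equil        0.5903       0.856
  solve Keq expr → x = -0.476; check Q = 1.45
Then add 0.1514 M of A.
Step 2:
                    A           C
  Initial      0.7417       0.856
  Change      -0.0896      0.0896
  Equil        0.6521      0.9456
  solve Keq expr → x = 0.0896; check Q = 1.45
Then remove 0.244 M of C.
Step 3:
                    A           C
  Initial      0.6521      0.7016
  Change     -0.09959     0.09959
  Equil        0.5525      0.8012
  solve Keq expr → x = 0.09959; check Q = 1.45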